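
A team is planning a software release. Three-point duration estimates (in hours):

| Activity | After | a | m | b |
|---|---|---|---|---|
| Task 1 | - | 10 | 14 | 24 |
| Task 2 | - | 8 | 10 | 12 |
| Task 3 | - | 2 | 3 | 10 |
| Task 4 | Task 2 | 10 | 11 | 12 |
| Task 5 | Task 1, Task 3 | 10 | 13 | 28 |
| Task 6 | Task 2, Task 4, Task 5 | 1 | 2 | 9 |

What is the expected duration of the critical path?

33 hours

te_Task 1 = (10 + 4·14 + 24)/6 = 90/6 = 15
te_Task 2 = (8 + 4·10 + 12)/6 = 60/6 = 10
te_Task 3 = (2 + 4·3 + 10)/6 = 24/6 = 4
te_Task 4 = (10 + 4·11 + 12)/6 = 66/6 = 11
te_Task 5 = (10 + 4·13 + 28)/6 = 90/6 = 15
te_Task 6 = (1 + 4·2 + 9)/6 = 18/6 = 3

Forward pass:
ES_Task 1 = 0; EF_Task 1 = 15
ES_Task 2 = 0; EF_Task 2 = 10
ES_Task 3 = 0; EF_Task 3 = 4
ES_Task 4 = 10; EF_Task 4 = 10+11 = 21
ES_Task 5 = max(EF_Task 1=15, EF_Task 3=4) = 15; EF_Task 5 = 15+15 = 30
ES_Task 6 = max(EF_Task 2=10, EF_Task 4=21, EF_Task 5=30) = 30; EF_Task 6 = 30+3 = 33
Expected project duration μ = 33 hours. Critical path: Task 1 → Task 5 → Task 6.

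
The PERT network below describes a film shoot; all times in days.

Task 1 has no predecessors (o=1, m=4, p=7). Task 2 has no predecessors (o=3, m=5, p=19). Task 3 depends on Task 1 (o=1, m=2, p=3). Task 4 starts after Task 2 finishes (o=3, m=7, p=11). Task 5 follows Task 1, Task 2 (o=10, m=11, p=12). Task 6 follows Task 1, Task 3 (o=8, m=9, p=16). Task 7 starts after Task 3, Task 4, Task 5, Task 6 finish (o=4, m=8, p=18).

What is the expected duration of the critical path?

27 days

te_Task 1 = (1 + 4·4 + 7)/6 = 24/6 = 4
te_Task 2 = (3 + 4·5 + 19)/6 = 42/6 = 7
te_Task 3 = (1 + 4·2 + 3)/6 = 12/6 = 2
te_Task 4 = (3 + 4·7 + 11)/6 = 42/6 = 7
te_Task 5 = (10 + 4·11 + 12)/6 = 66/6 = 11
te_Task 6 = (8 + 4·9 + 16)/6 = 60/6 = 10
te_Task 7 = (4 + 4·8 + 18)/6 = 54/6 = 9

Forward pass:
ES_Task 1 = 0; EF_Task 1 = 4
ES_Task 2 = 0; EF_Task 2 = 7
ES_Task 3 = 4; EF_Task 3 = 4+2 = 6
ES_Task 4 = 7; EF_Task 4 = 7+7 = 14
ES_Task 5 = max(EF_Task 1=4, EF_Task 2=7) = 7; EF_Task 5 = 7+11 = 18
ES_Task 6 = max(EF_Task 1=4, EF_Task 3=6) = 6; EF_Task 6 = 6+10 = 16
ES_Task 7 = max(EF_Task 3=6, EF_Task 4=14, EF_Task 5=18, EF_Task 6=16) = 18; EF_Task 7 = 18+9 = 27
Expected project duration μ = 27 days. Critical path: Task 2 → Task 5 → Task 7.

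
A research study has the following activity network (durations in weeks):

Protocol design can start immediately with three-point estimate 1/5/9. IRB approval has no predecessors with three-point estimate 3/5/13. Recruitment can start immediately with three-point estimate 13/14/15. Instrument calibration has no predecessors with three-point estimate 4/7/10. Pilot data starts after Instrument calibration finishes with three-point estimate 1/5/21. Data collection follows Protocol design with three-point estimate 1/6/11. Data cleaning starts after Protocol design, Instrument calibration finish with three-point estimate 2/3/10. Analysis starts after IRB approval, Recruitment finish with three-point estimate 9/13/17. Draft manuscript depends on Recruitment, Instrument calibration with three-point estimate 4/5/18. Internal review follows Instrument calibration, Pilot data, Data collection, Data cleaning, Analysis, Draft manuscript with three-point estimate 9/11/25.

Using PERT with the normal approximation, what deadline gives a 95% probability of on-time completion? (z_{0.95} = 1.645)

44.9 weeks

te_Protocol design = (1 + 4·5 + 9)/6 = 30/6 = 5; σ²_Protocol design = ((9−1)/6)² = 1.778
te_IRB approval = (3 + 4·5 + 13)/6 = 36/6 = 6; σ²_IRB approval = ((13−3)/6)² = 2.778
te_Recruitment = (13 + 4·14 + 15)/6 = 84/6 = 14; σ²_Recruitment = ((15−13)/6)² = 0.111
te_Instrument calibration = (4 + 4·7 + 10)/6 = 42/6 = 7; σ²_Instrument calibration = ((10−4)/6)² = 1.000
te_Pilot data = (1 + 4·5 + 21)/6 = 42/6 = 7; σ²_Pilot data = ((21−1)/6)² = 11.111
te_Data collection = (1 + 4·6 + 11)/6 = 36/6 = 6; σ²_Data collection = ((11−1)/6)² = 2.778
te_Data cleaning = (2 + 4·3 + 10)/6 = 24/6 = 4; σ²_Data cleaning = ((10−2)/6)² = 1.778
te_Analysis = (9 + 4·13 + 17)/6 = 78/6 = 13; σ²_Analysis = ((17−9)/6)² = 1.778
te_Draft manuscript = (4 + 4·5 + 18)/6 = 42/6 = 7; σ²_Draft manuscript = ((18−4)/6)² = 5.444
te_Internal review = (9 + 4·11 + 25)/6 = 78/6 = 13; σ²_Internal review = ((25−9)/6)² = 7.111

Forward pass:
ES_Protocol design = 0; EF_Protocol design = 5
ES_IRB approval = 0; EF_IRB approval = 6
ES_Recruitment = 0; EF_Recruitment = 14
ES_Instrument calibration = 0; EF_Instrument calibration = 7
ES_Pilot data = 7; EF_Pilot data = 7+7 = 14
ES_Data collection = 5; EF_Data collection = 5+6 = 11
ES_Data cleaning = max(EF_Protocol design=5, EF_Instrument calibration=7) = 7; EF_Data cleaning = 7+4 = 11
ES_Analysis = max(EF_IRB approval=6, EF_Recruitment=14) = 14; EF_Analysis = 14+13 = 27
ES_Draft manuscript = max(EF_Recruitment=14, EF_Instrument calibration=7) = 14; EF_Draft manuscript = 14+7 = 21
ES_Internal review = max(EF_Instrument calibration=7, EF_Pilot data=14, EF_Data collection=11, EF_Data cleaning=11, EF_Analysis=27, EF_Draft manuscript=21) = 27; EF_Internal review = 27+13 = 40
Expected project duration μ = 40 weeks. Critical path: Recruitment → Analysis → Internal review.

Variance along critical path = 0.111 + 1.778 + 7.111 = 9.000; σ = 3.000 weeks.
D = μ + z·σ = 40 + 1.645·3.000 = 44.9 weeks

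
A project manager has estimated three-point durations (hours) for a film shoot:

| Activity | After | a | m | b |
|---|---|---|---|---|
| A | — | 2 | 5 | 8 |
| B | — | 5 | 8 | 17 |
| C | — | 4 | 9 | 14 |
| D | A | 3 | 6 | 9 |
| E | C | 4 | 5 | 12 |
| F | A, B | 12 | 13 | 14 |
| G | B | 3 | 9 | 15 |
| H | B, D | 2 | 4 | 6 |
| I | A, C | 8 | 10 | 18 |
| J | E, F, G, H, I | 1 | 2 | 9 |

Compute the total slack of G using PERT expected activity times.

te_A = (2 + 4·5 + 8)/6 = 30/6 = 5
te_B = (5 + 4·8 + 17)/6 = 54/6 = 9
te_C = (4 + 4·9 + 14)/6 = 54/6 = 9
te_D = (3 + 4·6 + 9)/6 = 36/6 = 6
te_E = (4 + 4·5 + 12)/6 = 36/6 = 6
te_F = (12 + 4·13 + 14)/6 = 78/6 = 13
te_G = (3 + 4·9 + 15)/6 = 54/6 = 9
te_H = (2 + 4·4 + 6)/6 = 24/6 = 4
te_I = (8 + 4·10 + 18)/6 = 66/6 = 11
te_J = (1 + 4·2 + 9)/6 = 18/6 = 3

Forward pass:
ES_A = 0; EF_A = 5
ES_B = 0; EF_B = 9
ES_C = 0; EF_C = 9
ES_D = 5; EF_D = 5+6 = 11
ES_E = 9; EF_E = 9+6 = 15
ES_F = max(EF_A=5, EF_B=9) = 9; EF_F = 9+13 = 22
ES_G = 9; EF_G = 9+9 = 18
ES_H = max(EF_B=9, EF_D=11) = 11; EF_H = 11+4 = 15
ES_I = max(EF_A=5, EF_C=9) = 9; EF_I = 9+11 = 20
ES_J = max(EF_E=15, EF_F=22, EF_G=18, EF_H=15, EF_I=20) = 22; EF_J = 22+3 = 25
Expected project duration μ = 25 hours. Critical path: B → F → J.

Backward pass:
LF_J = 25; LS_J = 25−3 = 22
LF_I = LS_J = 22; LS_I = 22−11 = 11
LF_H = LS_J = 22; LS_H = 22−4 = 18
LF_G = LS_J = 22; LS_G = 22−9 = 13
LF_F = LS_J = 22; LS_F = 22−13 = 9
LF_E = LS_J = 22; LS_E = 22−6 = 16
LF_D = LS_H = 18; LS_D = 18−6 = 12
LF_C = min(LS_E=16, LS_I=11) = 11; LS_C = 11−9 = 2
LF_B = min(LS_F=9, LS_G=13, LS_H=18) = 9; LS_B = 9−9 = 0
LF_A = min(LS_D=12, LS_F=9, LS_I=11) = 9; LS_A = 9−5 = 4
Slack_G = LS_G − ES_G = 13 − 9 = 4

4 hours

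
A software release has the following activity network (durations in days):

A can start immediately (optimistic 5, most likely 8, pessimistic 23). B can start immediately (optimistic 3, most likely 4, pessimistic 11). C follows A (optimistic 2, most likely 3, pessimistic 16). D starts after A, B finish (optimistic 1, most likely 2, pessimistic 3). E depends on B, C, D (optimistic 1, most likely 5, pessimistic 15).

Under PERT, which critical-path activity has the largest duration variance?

te_A = (5 + 4·8 + 23)/6 = 60/6 = 10; σ²_A = ((23−5)/6)² = 9.000
te_B = (3 + 4·4 + 11)/6 = 30/6 = 5; σ²_B = ((11−3)/6)² = 1.778
te_C = (2 + 4·3 + 16)/6 = 30/6 = 5; σ²_C = ((16−2)/6)² = 5.444
te_D = (1 + 4·2 + 3)/6 = 12/6 = 2; σ²_D = ((3−1)/6)² = 0.111
te_E = (1 + 4·5 + 15)/6 = 36/6 = 6; σ²_E = ((15−1)/6)² = 5.444

Forward pass:
ES_A = 0; EF_A = 10
ES_B = 0; EF_B = 5
ES_C = 10; EF_C = 10+5 = 15
ES_D = max(EF_A=10, EF_B=5) = 10; EF_D = 10+2 = 12
ES_E = max(EF_B=5, EF_C=15, EF_D=12) = 15; EF_E = 15+6 = 21
Expected project duration μ = 21 days. Critical path: A → C → E.

Variances on critical path: σ²_A=9.000, σ²_C=5.444, σ²_E=5.444.
Largest is σ²_A = 9.000.

A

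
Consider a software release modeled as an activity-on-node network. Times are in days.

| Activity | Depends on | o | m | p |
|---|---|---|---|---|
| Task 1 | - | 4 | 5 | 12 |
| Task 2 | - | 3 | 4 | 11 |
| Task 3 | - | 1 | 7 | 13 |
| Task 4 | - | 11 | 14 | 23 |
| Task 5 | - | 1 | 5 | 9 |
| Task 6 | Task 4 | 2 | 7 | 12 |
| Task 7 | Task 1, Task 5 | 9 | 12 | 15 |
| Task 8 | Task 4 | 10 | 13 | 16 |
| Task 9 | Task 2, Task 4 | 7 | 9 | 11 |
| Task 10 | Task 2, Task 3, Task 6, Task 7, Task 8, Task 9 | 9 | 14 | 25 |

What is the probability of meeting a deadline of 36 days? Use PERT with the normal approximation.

0.022

te_Task 1 = (4 + 4·5 + 12)/6 = 36/6 = 6; σ²_Task 1 = ((12−4)/6)² = 1.778
te_Task 2 = (3 + 4·4 + 11)/6 = 30/6 = 5; σ²_Task 2 = ((11−3)/6)² = 1.778
te_Task 3 = (1 + 4·7 + 13)/6 = 42/6 = 7; σ²_Task 3 = ((13−1)/6)² = 4.000
te_Task 4 = (11 + 4·14 + 23)/6 = 90/6 = 15; σ²_Task 4 = ((23−11)/6)² = 4.000
te_Task 5 = (1 + 4·5 + 9)/6 = 30/6 = 5; σ²_Task 5 = ((9−1)/6)² = 1.778
te_Task 6 = (2 + 4·7 + 12)/6 = 42/6 = 7; σ²_Task 6 = ((12−2)/6)² = 2.778
te_Task 7 = (9 + 4·12 + 15)/6 = 72/6 = 12; σ²_Task 7 = ((15−9)/6)² = 1.000
te_Task 8 = (10 + 4·13 + 16)/6 = 78/6 = 13; σ²_Task 8 = ((16−10)/6)² = 1.000
te_Task 9 = (7 + 4·9 + 11)/6 = 54/6 = 9; σ²_Task 9 = ((11−7)/6)² = 0.444
te_Task 10 = (9 + 4·14 + 25)/6 = 90/6 = 15; σ²_Task 10 = ((25−9)/6)² = 7.111

Forward pass:
ES_Task 1 = 0; EF_Task 1 = 6
ES_Task 2 = 0; EF_Task 2 = 5
ES_Task 3 = 0; EF_Task 3 = 7
ES_Task 4 = 0; EF_Task 4 = 15
ES_Task 5 = 0; EF_Task 5 = 5
ES_Task 6 = 15; EF_Task 6 = 15+7 = 22
ES_Task 7 = max(EF_Task 1=6, EF_Task 5=5) = 6; EF_Task 7 = 6+12 = 18
ES_Task 8 = 15; EF_Task 8 = 15+13 = 28
ES_Task 9 = max(EF_Task 2=5, EF_Task 4=15) = 15; EF_Task 9 = 15+9 = 24
ES_Task 10 = max(EF_Task 2=5, EF_Task 3=7, EF_Task 6=22, EF_Task 7=18, EF_Task 8=28, EF_Task 9=24) = 28; EF_Task 10 = 28+15 = 43
Expected project duration μ = 43 days. Critical path: Task 4 → Task 8 → Task 10.

Variance along critical path = 4.000 + 1.000 + 7.111 = 12.111; σ = √12.111 = 3.480 days.
Z = (36 − 43) / 3.480 = -2.011
P(T ≤ 36) = Φ(-2.011) ≈ 0.022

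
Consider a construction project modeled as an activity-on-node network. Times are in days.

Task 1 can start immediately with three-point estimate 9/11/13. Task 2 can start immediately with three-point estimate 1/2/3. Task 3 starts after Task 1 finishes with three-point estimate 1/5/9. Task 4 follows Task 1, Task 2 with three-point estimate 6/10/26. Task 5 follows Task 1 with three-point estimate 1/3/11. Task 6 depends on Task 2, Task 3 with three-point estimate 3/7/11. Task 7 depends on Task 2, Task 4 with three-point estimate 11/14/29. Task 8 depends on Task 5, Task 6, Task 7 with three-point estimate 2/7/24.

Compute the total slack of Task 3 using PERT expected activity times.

16 days

te_Task 1 = (9 + 4·11 + 13)/6 = 66/6 = 11
te_Task 2 = (1 + 4·2 + 3)/6 = 12/6 = 2
te_Task 3 = (1 + 4·5 + 9)/6 = 30/6 = 5
te_Task 4 = (6 + 4·10 + 26)/6 = 72/6 = 12
te_Task 5 = (1 + 4·3 + 11)/6 = 24/6 = 4
te_Task 6 = (3 + 4·7 + 11)/6 = 42/6 = 7
te_Task 7 = (11 + 4·14 + 29)/6 = 96/6 = 16
te_Task 8 = (2 + 4·7 + 24)/6 = 54/6 = 9

Forward pass:
ES_Task 1 = 0; EF_Task 1 = 11
ES_Task 2 = 0; EF_Task 2 = 2
ES_Task 3 = 11; EF_Task 3 = 11+5 = 16
ES_Task 4 = max(EF_Task 1=11, EF_Task 2=2) = 11; EF_Task 4 = 11+12 = 23
ES_Task 5 = 11; EF_Task 5 = 11+4 = 15
ES_Task 6 = max(EF_Task 2=2, EF_Task 3=16) = 16; EF_Task 6 = 16+7 = 23
ES_Task 7 = max(EF_Task 2=2, EF_Task 4=23) = 23; EF_Task 7 = 23+16 = 39
ES_Task 8 = max(EF_Task 5=15, EF_Task 6=23, EF_Task 7=39) = 39; EF_Task 8 = 39+9 = 48
Expected project duration μ = 48 days. Critical path: Task 1 → Task 4 → Task 7 → Task 8.

Backward pass:
LF_Task 8 = 48; LS_Task 8 = 48−9 = 39
LF_Task 7 = LS_Task 8 = 39; LS_Task 7 = 39−16 = 23
LF_Task 6 = LS_Task 8 = 39; LS_Task 6 = 39−7 = 32
LF_Task 5 = LS_Task 8 = 39; LS_Task 5 = 39−4 = 35
LF_Task 4 = LS_Task 7 = 23; LS_Task 4 = 23−12 = 11
LF_Task 3 = LS_Task 6 = 32; LS_Task 3 = 32−5 = 27
LF_Task 2 = min(LS_Task 4=11, LS_Task 6=32, LS_Task 7=23) = 11; LS_Task 2 = 11−2 = 9
LF_Task 1 = min(LS_Task 3=27, LS_Task 4=11, LS_Task 5=35) = 11; LS_Task 1 = 11−11 = 0
Slack_Task 3 = LS_Task 3 − ES_Task 3 = 27 − 11 = 16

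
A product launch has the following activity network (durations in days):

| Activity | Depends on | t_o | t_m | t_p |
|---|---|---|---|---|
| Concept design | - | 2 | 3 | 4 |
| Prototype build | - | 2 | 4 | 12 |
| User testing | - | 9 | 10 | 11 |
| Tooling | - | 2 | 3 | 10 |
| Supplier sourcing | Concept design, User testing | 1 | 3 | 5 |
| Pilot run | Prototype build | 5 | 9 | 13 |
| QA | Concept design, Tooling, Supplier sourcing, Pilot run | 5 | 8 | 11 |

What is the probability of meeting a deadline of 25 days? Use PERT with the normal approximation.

0.898

te_Concept design = (2 + 4·3 + 4)/6 = 18/6 = 3; σ²_Concept design = ((4−2)/6)² = 0.111
te_Prototype build = (2 + 4·4 + 12)/6 = 30/6 = 5; σ²_Prototype build = ((12−2)/6)² = 2.778
te_User testing = (9 + 4·10 + 11)/6 = 60/6 = 10; σ²_User testing = ((11−9)/6)² = 0.111
te_Tooling = (2 + 4·3 + 10)/6 = 24/6 = 4; σ²_Tooling = ((10−2)/6)² = 1.778
te_Supplier sourcing = (1 + 4·3 + 5)/6 = 18/6 = 3; σ²_Supplier sourcing = ((5−1)/6)² = 0.444
te_Pilot run = (5 + 4·9 + 13)/6 = 54/6 = 9; σ²_Pilot run = ((13−5)/6)² = 1.778
te_QA = (5 + 4·8 + 11)/6 = 48/6 = 8; σ²_QA = ((11−5)/6)² = 1.000

Forward pass:
ES_Concept design = 0; EF_Concept design = 3
ES_Prototype build = 0; EF_Prototype build = 5
ES_User testing = 0; EF_User testing = 10
ES_Tooling = 0; EF_Tooling = 4
ES_Supplier sourcing = max(EF_Concept design=3, EF_User testing=10) = 10; EF_Supplier sourcing = 10+3 = 13
ES_Pilot run = 5; EF_Pilot run = 5+9 = 14
ES_QA = max(EF_Concept design=3, EF_Tooling=4, EF_Supplier sourcing=13, EF_Pilot run=14) = 14; EF_QA = 14+8 = 22
Expected project duration μ = 22 days. Critical path: Prototype build → Pilot run → QA.

Variance along critical path = 2.778 + 1.778 + 1.000 = 5.556; σ = √5.556 = 2.357 days.
Z = (25 − 22) / 2.357 = 1.273
P(T ≤ 25) = Φ(1.273) ≈ 0.898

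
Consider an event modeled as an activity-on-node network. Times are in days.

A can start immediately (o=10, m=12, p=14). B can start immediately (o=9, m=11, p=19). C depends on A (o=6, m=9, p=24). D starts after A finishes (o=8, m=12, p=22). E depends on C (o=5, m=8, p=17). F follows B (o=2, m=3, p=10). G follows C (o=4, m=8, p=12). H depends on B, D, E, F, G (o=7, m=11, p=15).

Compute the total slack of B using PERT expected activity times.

16 days

te_A = (10 + 4·12 + 14)/6 = 72/6 = 12
te_B = (9 + 4·11 + 19)/6 = 72/6 = 12
te_C = (6 + 4·9 + 24)/6 = 66/6 = 11
te_D = (8 + 4·12 + 22)/6 = 78/6 = 13
te_E = (5 + 4·8 + 17)/6 = 54/6 = 9
te_F = (2 + 4·3 + 10)/6 = 24/6 = 4
te_G = (4 + 4·8 + 12)/6 = 48/6 = 8
te_H = (7 + 4·11 + 15)/6 = 66/6 = 11

Forward pass:
ES_A = 0; EF_A = 12
ES_B = 0; EF_B = 12
ES_C = 12; EF_C = 12+11 = 23
ES_D = 12; EF_D = 12+13 = 25
ES_E = 23; EF_E = 23+9 = 32
ES_F = 12; EF_F = 12+4 = 16
ES_G = 23; EF_G = 23+8 = 31
ES_H = max(EF_B=12, EF_D=25, EF_E=32, EF_F=16, EF_G=31) = 32; EF_H = 32+11 = 43
Expected project duration μ = 43 days. Critical path: A → C → E → H.

Backward pass:
LF_H = 43; LS_H = 43−11 = 32
LF_G = LS_H = 32; LS_G = 32−8 = 24
LF_F = LS_H = 32; LS_F = 32−4 = 28
LF_E = LS_H = 32; LS_E = 32−9 = 23
LF_D = LS_H = 32; LS_D = 32−13 = 19
LF_C = min(LS_E=23, LS_G=24) = 23; LS_C = 23−11 = 12
LF_B = min(LS_F=28, LS_H=32) = 28; LS_B = 28−12 = 16
LF_A = min(LS_C=12, LS_D=19) = 12; LS_A = 12−12 = 0
Slack_B = LS_B − ES_B = 16 − 0 = 16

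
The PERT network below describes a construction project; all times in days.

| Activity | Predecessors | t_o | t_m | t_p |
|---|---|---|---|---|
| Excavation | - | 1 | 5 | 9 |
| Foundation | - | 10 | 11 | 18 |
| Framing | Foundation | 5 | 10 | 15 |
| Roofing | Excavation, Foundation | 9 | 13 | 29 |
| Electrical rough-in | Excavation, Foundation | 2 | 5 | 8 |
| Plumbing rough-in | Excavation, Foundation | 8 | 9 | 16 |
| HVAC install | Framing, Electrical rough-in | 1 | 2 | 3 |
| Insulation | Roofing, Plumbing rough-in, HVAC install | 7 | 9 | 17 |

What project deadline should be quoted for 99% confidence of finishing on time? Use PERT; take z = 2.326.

46.2 days

te_Excavation = (1 + 4·5 + 9)/6 = 30/6 = 5; σ²_Excavation = ((9−1)/6)² = 1.778
te_Foundation = (10 + 4·11 + 18)/6 = 72/6 = 12; σ²_Foundation = ((18−10)/6)² = 1.778
te_Framing = (5 + 4·10 + 15)/6 = 60/6 = 10; σ²_Framing = ((15−5)/6)² = 2.778
te_Roofing = (9 + 4·13 + 29)/6 = 90/6 = 15; σ²_Roofing = ((29−9)/6)² = 11.111
te_Electrical rough-in = (2 + 4·5 + 8)/6 = 30/6 = 5; σ²_Electrical rough-in = ((8−2)/6)² = 1.000
te_Plumbing rough-in = (8 + 4·9 + 16)/6 = 60/6 = 10; σ²_Plumbing rough-in = ((16−8)/6)² = 1.778
te_HVAC install = (1 + 4·2 + 3)/6 = 12/6 = 2; σ²_HVAC install = ((3−1)/6)² = 0.111
te_Insulation = (7 + 4·9 + 17)/6 = 60/6 = 10; σ²_Insulation = ((17−7)/6)² = 2.778

Forward pass:
ES_Excavation = 0; EF_Excavation = 5
ES_Foundation = 0; EF_Foundation = 12
ES_Framing = 12; EF_Framing = 12+10 = 22
ES_Roofing = max(EF_Excavation=5, EF_Foundation=12) = 12; EF_Roofing = 12+15 = 27
ES_Electrical rough-in = max(EF_Excavation=5, EF_Foundation=12) = 12; EF_Electrical rough-in = 12+5 = 17
ES_Plumbing rough-in = max(EF_Excavation=5, EF_Foundation=12) = 12; EF_Plumbing rough-in = 12+10 = 22
ES_HVAC install = max(EF_Framing=22, EF_Electrical rough-in=17) = 22; EF_HVAC install = 22+2 = 24
ES_Insulation = max(EF_Roofing=27, EF_Plumbing rough-in=22, EF_HVAC install=24) = 27; EF_Insulation = 27+10 = 37
Expected project duration μ = 37 days. Critical path: Foundation → Roofing → Insulation.

Variance along critical path = 1.778 + 11.111 + 2.778 = 15.667; σ = 3.958 days.
D = μ + z·σ = 37 + 2.326·3.958 = 46.2 days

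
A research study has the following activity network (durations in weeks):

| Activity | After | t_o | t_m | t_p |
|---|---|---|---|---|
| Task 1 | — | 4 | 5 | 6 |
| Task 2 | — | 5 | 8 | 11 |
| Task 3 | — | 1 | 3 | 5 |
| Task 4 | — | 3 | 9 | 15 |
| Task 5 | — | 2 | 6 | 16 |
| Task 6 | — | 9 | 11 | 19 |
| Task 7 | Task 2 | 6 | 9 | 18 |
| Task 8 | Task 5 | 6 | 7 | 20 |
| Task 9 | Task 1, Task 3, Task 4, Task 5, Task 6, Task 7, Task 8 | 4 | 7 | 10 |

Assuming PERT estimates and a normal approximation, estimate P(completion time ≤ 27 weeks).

te_Task 1 = (4 + 4·5 + 6)/6 = 30/6 = 5; σ²_Task 1 = ((6−4)/6)² = 0.111
te_Task 2 = (5 + 4·8 + 11)/6 = 48/6 = 8; σ²_Task 2 = ((11−5)/6)² = 1.000
te_Task 3 = (1 + 4·3 + 5)/6 = 18/6 = 3; σ²_Task 3 = ((5−1)/6)² = 0.444
te_Task 4 = (3 + 4·9 + 15)/6 = 54/6 = 9; σ²_Task 4 = ((15−3)/6)² = 4.000
te_Task 5 = (2 + 4·6 + 16)/6 = 42/6 = 7; σ²_Task 5 = ((16−2)/6)² = 5.444
te_Task 6 = (9 + 4·11 + 19)/6 = 72/6 = 12; σ²_Task 6 = ((19−9)/6)² = 2.778
te_Task 7 = (6 + 4·9 + 18)/6 = 60/6 = 10; σ²_Task 7 = ((18−6)/6)² = 4.000
te_Task 8 = (6 + 4·7 + 20)/6 = 54/6 = 9; σ²_Task 8 = ((20−6)/6)² = 5.444
te_Task 9 = (4 + 4·7 + 10)/6 = 42/6 = 7; σ²_Task 9 = ((10−4)/6)² = 1.000

Forward pass:
ES_Task 1 = 0; EF_Task 1 = 5
ES_Task 2 = 0; EF_Task 2 = 8
ES_Task 3 = 0; EF_Task 3 = 3
ES_Task 4 = 0; EF_Task 4 = 9
ES_Task 5 = 0; EF_Task 5 = 7
ES_Task 6 = 0; EF_Task 6 = 12
ES_Task 7 = 8; EF_Task 7 = 8+10 = 18
ES_Task 8 = 7; EF_Task 8 = 7+9 = 16
ES_Task 9 = max(EF_Task 1=5, EF_Task 3=3, EF_Task 4=9, EF_Task 5=7, EF_Task 6=12, EF_Task 7=18, EF_Task 8=16) = 18; EF_Task 9 = 18+7 = 25
Expected project duration μ = 25 weeks. Critical path: Task 2 → Task 7 → Task 9.

Variance along critical path = 1.000 + 4.000 + 1.000 = 6.000; σ = √6.000 = 2.449 weeks.
Z = (27 − 25) / 2.449 = 0.816
P(T ≤ 27) = Φ(0.816) ≈ 0.793

0.793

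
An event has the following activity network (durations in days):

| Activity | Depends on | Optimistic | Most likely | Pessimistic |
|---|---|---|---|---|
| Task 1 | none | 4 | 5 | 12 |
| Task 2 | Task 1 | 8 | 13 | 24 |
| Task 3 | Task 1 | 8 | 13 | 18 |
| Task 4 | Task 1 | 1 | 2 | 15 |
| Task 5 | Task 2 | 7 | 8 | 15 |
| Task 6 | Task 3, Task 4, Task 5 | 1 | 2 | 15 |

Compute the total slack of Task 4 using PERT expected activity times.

te_Task 1 = (4 + 4·5 + 12)/6 = 36/6 = 6
te_Task 2 = (8 + 4·13 + 24)/6 = 84/6 = 14
te_Task 3 = (8 + 4·13 + 18)/6 = 78/6 = 13
te_Task 4 = (1 + 4·2 + 15)/6 = 24/6 = 4
te_Task 5 = (7 + 4·8 + 15)/6 = 54/6 = 9
te_Task 6 = (1 + 4·2 + 15)/6 = 24/6 = 4

Forward pass:
ES_Task 1 = 0; EF_Task 1 = 6
ES_Task 2 = 6; EF_Task 2 = 6+14 = 20
ES_Task 3 = 6; EF_Task 3 = 6+13 = 19
ES_Task 4 = 6; EF_Task 4 = 6+4 = 10
ES_Task 5 = 20; EF_Task 5 = 20+9 = 29
ES_Task 6 = max(EF_Task 3=19, EF_Task 4=10, EF_Task 5=29) = 29; EF_Task 6 = 29+4 = 33
Expected project duration μ = 33 days. Critical path: Task 1 → Task 2 → Task 5 → Task 6.

Backward pass:
LF_Task 6 = 33; LS_Task 6 = 33−4 = 29
LF_Task 5 = LS_Task 6 = 29; LS_Task 5 = 29−9 = 20
LF_Task 4 = LS_Task 6 = 29; LS_Task 4 = 29−4 = 25
LF_Task 3 = LS_Task 6 = 29; LS_Task 3 = 29−13 = 16
LF_Task 2 = LS_Task 5 = 20; LS_Task 2 = 20−14 = 6
LF_Task 1 = min(LS_Task 2=6, LS_Task 3=16, LS_Task 4=25) = 6; LS_Task 1 = 6−6 = 0
Slack_Task 4 = LS_Task 4 − ES_Task 4 = 25 − 6 = 19

19 days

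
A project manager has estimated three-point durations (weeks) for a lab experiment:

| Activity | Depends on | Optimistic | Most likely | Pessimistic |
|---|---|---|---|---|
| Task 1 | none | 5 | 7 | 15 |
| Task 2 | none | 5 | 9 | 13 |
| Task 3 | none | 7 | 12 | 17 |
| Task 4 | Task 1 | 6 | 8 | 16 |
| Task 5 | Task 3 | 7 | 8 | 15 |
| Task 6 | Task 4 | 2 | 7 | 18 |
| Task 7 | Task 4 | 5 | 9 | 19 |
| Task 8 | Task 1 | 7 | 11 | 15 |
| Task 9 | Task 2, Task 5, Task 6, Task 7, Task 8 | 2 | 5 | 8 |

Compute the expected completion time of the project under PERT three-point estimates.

32 weeks

te_Task 1 = (5 + 4·7 + 15)/6 = 48/6 = 8
te_Task 2 = (5 + 4·9 + 13)/6 = 54/6 = 9
te_Task 3 = (7 + 4·12 + 17)/6 = 72/6 = 12
te_Task 4 = (6 + 4·8 + 16)/6 = 54/6 = 9
te_Task 5 = (7 + 4·8 + 15)/6 = 54/6 = 9
te_Task 6 = (2 + 4·7 + 18)/6 = 48/6 = 8
te_Task 7 = (5 + 4·9 + 19)/6 = 60/6 = 10
te_Task 8 = (7 + 4·11 + 15)/6 = 66/6 = 11
te_Task 9 = (2 + 4·5 + 8)/6 = 30/6 = 5

Forward pass:
ES_Task 1 = 0; EF_Task 1 = 8
ES_Task 2 = 0; EF_Task 2 = 9
ES_Task 3 = 0; EF_Task 3 = 12
ES_Task 4 = 8; EF_Task 4 = 8+9 = 17
ES_Task 5 = 12; EF_Task 5 = 12+9 = 21
ES_Task 6 = 17; EF_Task 6 = 17+8 = 25
ES_Task 7 = 17; EF_Task 7 = 17+10 = 27
ES_Task 8 = 8; EF_Task 8 = 8+11 = 19
ES_Task 9 = max(EF_Task 2=9, EF_Task 5=21, EF_Task 6=25, EF_Task 7=27, EF_Task 8=19) = 27; EF_Task 9 = 27+5 = 32
Expected project duration μ = 32 weeks. Critical path: Task 1 → Task 4 → Task 7 → Task 9.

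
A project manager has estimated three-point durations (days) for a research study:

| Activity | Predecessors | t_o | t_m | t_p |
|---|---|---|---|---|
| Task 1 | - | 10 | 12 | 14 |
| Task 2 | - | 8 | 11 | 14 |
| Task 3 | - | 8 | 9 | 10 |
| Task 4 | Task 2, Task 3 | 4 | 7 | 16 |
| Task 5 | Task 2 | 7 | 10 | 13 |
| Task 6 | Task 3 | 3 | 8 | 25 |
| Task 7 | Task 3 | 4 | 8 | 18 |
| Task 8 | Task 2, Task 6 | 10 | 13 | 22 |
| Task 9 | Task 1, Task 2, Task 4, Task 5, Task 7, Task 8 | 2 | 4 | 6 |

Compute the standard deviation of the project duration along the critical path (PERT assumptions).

te_Task 1 = (10 + 4·12 + 14)/6 = 72/6 = 12; σ²_Task 1 = ((14−10)/6)² = 0.444
te_Task 2 = (8 + 4·11 + 14)/6 = 66/6 = 11; σ²_Task 2 = ((14−8)/6)² = 1.000
te_Task 3 = (8 + 4·9 + 10)/6 = 54/6 = 9; σ²_Task 3 = ((10−8)/6)² = 0.111
te_Task 4 = (4 + 4·7 + 16)/6 = 48/6 = 8; σ²_Task 4 = ((16−4)/6)² = 4.000
te_Task 5 = (7 + 4·10 + 13)/6 = 60/6 = 10; σ²_Task 5 = ((13−7)/6)² = 1.000
te_Task 6 = (3 + 4·8 + 25)/6 = 60/6 = 10; σ²_Task 6 = ((25−3)/6)² = 13.444
te_Task 7 = (4 + 4·8 + 18)/6 = 54/6 = 9; σ²_Task 7 = ((18−4)/6)² = 5.444
te_Task 8 = (10 + 4·13 + 22)/6 = 84/6 = 14; σ²_Task 8 = ((22−10)/6)² = 4.000
te_Task 9 = (2 + 4·4 + 6)/6 = 24/6 = 4; σ²_Task 9 = ((6−2)/6)² = 0.444

Forward pass:
ES_Task 1 = 0; EF_Task 1 = 12
ES_Task 2 = 0; EF_Task 2 = 11
ES_Task 3 = 0; EF_Task 3 = 9
ES_Task 4 = max(EF_Task 2=11, EF_Task 3=9) = 11; EF_Task 4 = 11+8 = 19
ES_Task 5 = 11; EF_Task 5 = 11+10 = 21
ES_Task 6 = 9; EF_Task 6 = 9+10 = 19
ES_Task 7 = 9; EF_Task 7 = 9+9 = 18
ES_Task 8 = max(EF_Task 2=11, EF_Task 6=19) = 19; EF_Task 8 = 19+14 = 33
ES_Task 9 = max(EF_Task 1=12, EF_Task 2=11, EF_Task 4=19, EF_Task 5=21, EF_Task 7=18, EF_Task 8=33) = 33; EF_Task 9 = 33+4 = 37
Expected project duration μ = 37 days. Critical path: Task 3 → Task 6 → Task 8 → Task 9.

Variance along critical path = 0.111 + 13.444 + 4.000 + 0.444 = 18.000
σ = √18.000 = 4.243 days

4.24 days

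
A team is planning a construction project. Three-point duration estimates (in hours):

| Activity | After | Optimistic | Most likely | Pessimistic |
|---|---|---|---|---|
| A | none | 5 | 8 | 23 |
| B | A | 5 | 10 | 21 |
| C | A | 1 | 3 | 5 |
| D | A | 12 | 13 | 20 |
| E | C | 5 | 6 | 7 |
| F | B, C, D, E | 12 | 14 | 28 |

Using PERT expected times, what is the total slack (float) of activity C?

te_A = (5 + 4·8 + 23)/6 = 60/6 = 10
te_B = (5 + 4·10 + 21)/6 = 66/6 = 11
te_C = (1 + 4·3 + 5)/6 = 18/6 = 3
te_D = (12 + 4·13 + 20)/6 = 84/6 = 14
te_E = (5 + 4·6 + 7)/6 = 36/6 = 6
te_F = (12 + 4·14 + 28)/6 = 96/6 = 16

Forward pass:
ES_A = 0; EF_A = 10
ES_B = 10; EF_B = 10+11 = 21
ES_C = 10; EF_C = 10+3 = 13
ES_D = 10; EF_D = 10+14 = 24
ES_E = 13; EF_E = 13+6 = 19
ES_F = max(EF_B=21, EF_C=13, EF_D=24, EF_E=19) = 24; EF_F = 24+16 = 40
Expected project duration μ = 40 hours. Critical path: A → D → F.

Backward pass:
LF_F = 40; LS_F = 40−16 = 24
LF_E = LS_F = 24; LS_E = 24−6 = 18
LF_D = LS_F = 24; LS_D = 24−14 = 10
LF_C = min(LS_E=18, LS_F=24) = 18; LS_C = 18−3 = 15
LF_B = LS_F = 24; LS_B = 24−11 = 13
LF_A = min(LS_B=13, LS_C=15, LS_D=10) = 10; LS_A = 10−10 = 0
Slack_C = LS_C − ES_C = 15 − 10 = 5

5 hours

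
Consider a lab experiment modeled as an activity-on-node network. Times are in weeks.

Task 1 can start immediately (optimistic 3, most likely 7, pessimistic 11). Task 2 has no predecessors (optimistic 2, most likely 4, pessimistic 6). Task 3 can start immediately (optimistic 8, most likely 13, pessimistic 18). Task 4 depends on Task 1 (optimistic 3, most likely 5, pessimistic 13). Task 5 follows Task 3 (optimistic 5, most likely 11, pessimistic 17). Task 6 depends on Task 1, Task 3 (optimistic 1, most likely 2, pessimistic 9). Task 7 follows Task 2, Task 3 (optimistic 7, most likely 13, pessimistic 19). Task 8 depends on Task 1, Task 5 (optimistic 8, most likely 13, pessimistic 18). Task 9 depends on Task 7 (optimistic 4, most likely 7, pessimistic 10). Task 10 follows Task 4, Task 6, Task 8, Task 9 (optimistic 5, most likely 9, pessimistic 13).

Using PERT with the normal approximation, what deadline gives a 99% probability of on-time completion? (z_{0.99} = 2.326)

53.8 weeks

te_Task 1 = (3 + 4·7 + 11)/6 = 42/6 = 7; σ²_Task 1 = ((11−3)/6)² = 1.778
te_Task 2 = (2 + 4·4 + 6)/6 = 24/6 = 4; σ²_Task 2 = ((6−2)/6)² = 0.444
te_Task 3 = (8 + 4·13 + 18)/6 = 78/6 = 13; σ²_Task 3 = ((18−8)/6)² = 2.778
te_Task 4 = (3 + 4·5 + 13)/6 = 36/6 = 6; σ²_Task 4 = ((13−3)/6)² = 2.778
te_Task 5 = (5 + 4·11 + 17)/6 = 66/6 = 11; σ²_Task 5 = ((17−5)/6)² = 4.000
te_Task 6 = (1 + 4·2 + 9)/6 = 18/6 = 3; σ²_Task 6 = ((9−1)/6)² = 1.778
te_Task 7 = (7 + 4·13 + 19)/6 = 78/6 = 13; σ²_Task 7 = ((19−7)/6)² = 4.000
te_Task 8 = (8 + 4·13 + 18)/6 = 78/6 = 13; σ²_Task 8 = ((18−8)/6)² = 2.778
te_Task 9 = (4 + 4·7 + 10)/6 = 42/6 = 7; σ²_Task 9 = ((10−4)/6)² = 1.000
te_Task 10 = (5 + 4·9 + 13)/6 = 54/6 = 9; σ²_Task 10 = ((13−5)/6)² = 1.778

Forward pass:
ES_Task 1 = 0; EF_Task 1 = 7
ES_Task 2 = 0; EF_Task 2 = 4
ES_Task 3 = 0; EF_Task 3 = 13
ES_Task 4 = 7; EF_Task 4 = 7+6 = 13
ES_Task 5 = 13; EF_Task 5 = 13+11 = 24
ES_Task 6 = max(EF_Task 1=7, EF_Task 3=13) = 13; EF_Task 6 = 13+3 = 16
ES_Task 7 = max(EF_Task 2=4, EF_Task 3=13) = 13; EF_Task 7 = 13+13 = 26
ES_Task 8 = max(EF_Task 1=7, EF_Task 5=24) = 24; EF_Task 8 = 24+13 = 37
ES_Task 9 = 26; EF_Task 9 = 26+7 = 33
ES_Task 10 = max(EF_Task 4=13, EF_Task 6=16, EF_Task 8=37, EF_Task 9=33) = 37; EF_Task 10 = 37+9 = 46
Expected project duration μ = 46 weeks. Critical path: Task 3 → Task 5 → Task 8 → Task 10.

Variance along critical path = 2.778 + 4.000 + 2.778 + 1.778 = 11.333; σ = 3.367 weeks.
D = μ + z·σ = 46 + 2.326·3.367 = 53.8 weeks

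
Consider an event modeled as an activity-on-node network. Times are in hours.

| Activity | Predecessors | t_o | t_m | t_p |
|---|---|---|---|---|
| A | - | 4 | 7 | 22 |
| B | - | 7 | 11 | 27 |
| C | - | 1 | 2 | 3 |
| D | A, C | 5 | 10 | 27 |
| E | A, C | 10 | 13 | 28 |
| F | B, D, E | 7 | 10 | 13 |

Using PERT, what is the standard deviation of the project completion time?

4.36 hours

te_A = (4 + 4·7 + 22)/6 = 54/6 = 9; σ²_A = ((22−4)/6)² = 9.000
te_B = (7 + 4·11 + 27)/6 = 78/6 = 13; σ²_B = ((27−7)/6)² = 11.111
te_C = (1 + 4·2 + 3)/6 = 12/6 = 2; σ²_C = ((3−1)/6)² = 0.111
te_D = (5 + 4·10 + 27)/6 = 72/6 = 12; σ²_D = ((27−5)/6)² = 13.444
te_E = (10 + 4·13 + 28)/6 = 90/6 = 15; σ²_E = ((28−10)/6)² = 9.000
te_F = (7 + 4·10 + 13)/6 = 60/6 = 10; σ²_F = ((13−7)/6)² = 1.000

Forward pass:
ES_A = 0; EF_A = 9
ES_B = 0; EF_B = 13
ES_C = 0; EF_C = 2
ES_D = max(EF_A=9, EF_C=2) = 9; EF_D = 9+12 = 21
ES_E = max(EF_A=9, EF_C=2) = 9; EF_E = 9+15 = 24
ES_F = max(EF_B=13, EF_D=21, EF_E=24) = 24; EF_F = 24+10 = 34
Expected project duration μ = 34 hours. Critical path: A → E → F.

Variance along critical path = 9.000 + 9.000 + 1.000 = 19.000
σ = √19.000 = 4.359 hours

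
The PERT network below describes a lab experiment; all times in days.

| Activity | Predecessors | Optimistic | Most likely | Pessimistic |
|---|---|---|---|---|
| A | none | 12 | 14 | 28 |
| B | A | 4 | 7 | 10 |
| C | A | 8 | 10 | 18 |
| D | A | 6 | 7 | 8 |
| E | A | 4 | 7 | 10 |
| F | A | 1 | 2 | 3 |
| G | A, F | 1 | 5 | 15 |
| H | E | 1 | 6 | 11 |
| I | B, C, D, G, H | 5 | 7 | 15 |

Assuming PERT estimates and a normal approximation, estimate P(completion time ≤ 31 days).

te_A = (12 + 4·14 + 28)/6 = 96/6 = 16; σ²_A = ((28−12)/6)² = 7.111
te_B = (4 + 4·7 + 10)/6 = 42/6 = 7; σ²_B = ((10−4)/6)² = 1.000
te_C = (8 + 4·10 + 18)/6 = 66/6 = 11; σ²_C = ((18−8)/6)² = 2.778
te_D = (6 + 4·7 + 8)/6 = 42/6 = 7; σ²_D = ((8−6)/6)² = 0.111
te_E = (4 + 4·7 + 10)/6 = 42/6 = 7; σ²_E = ((10−4)/6)² = 1.000
te_F = (1 + 4·2 + 3)/6 = 12/6 = 2; σ²_F = ((3−1)/6)² = 0.111
te_G = (1 + 4·5 + 15)/6 = 36/6 = 6; σ²_G = ((15−1)/6)² = 5.444
te_H = (1 + 4·6 + 11)/6 = 36/6 = 6; σ²_H = ((11−1)/6)² = 2.778
te_I = (5 + 4·7 + 15)/6 = 48/6 = 8; σ²_I = ((15−5)/6)² = 2.778

Forward pass:
ES_A = 0; EF_A = 16
ES_B = 16; EF_B = 16+7 = 23
ES_C = 16; EF_C = 16+11 = 27
ES_D = 16; EF_D = 16+7 = 23
ES_E = 16; EF_E = 16+7 = 23
ES_F = 16; EF_F = 16+2 = 18
ES_G = max(EF_A=16, EF_F=18) = 18; EF_G = 18+6 = 24
ES_H = 23; EF_H = 23+6 = 29
ES_I = max(EF_B=23, EF_C=27, EF_D=23, EF_G=24, EF_H=29) = 29; EF_I = 29+8 = 37
Expected project duration μ = 37 days. Critical path: A → E → H → I.

Variance along critical path = 7.111 + 1.000 + 2.778 + 2.778 = 13.667; σ = √13.667 = 3.697 days.
Z = (31 − 37) / 3.697 = -1.623
P(T ≤ 31) = Φ(-1.623) ≈ 0.052

0.052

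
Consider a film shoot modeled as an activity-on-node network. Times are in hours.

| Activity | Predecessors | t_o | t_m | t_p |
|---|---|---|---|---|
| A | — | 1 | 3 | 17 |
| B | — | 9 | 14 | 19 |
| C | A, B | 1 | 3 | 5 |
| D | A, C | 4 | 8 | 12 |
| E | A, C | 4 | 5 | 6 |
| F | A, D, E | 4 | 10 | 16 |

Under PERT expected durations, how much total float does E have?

te_A = (1 + 4·3 + 17)/6 = 30/6 = 5
te_B = (9 + 4·14 + 19)/6 = 84/6 = 14
te_C = (1 + 4·3 + 5)/6 = 18/6 = 3
te_D = (4 + 4·8 + 12)/6 = 48/6 = 8
te_E = (4 + 4·5 + 6)/6 = 30/6 = 5
te_F = (4 + 4·10 + 16)/6 = 60/6 = 10

Forward pass:
ES_A = 0; EF_A = 5
ES_B = 0; EF_B = 14
ES_C = max(EF_A=5, EF_B=14) = 14; EF_C = 14+3 = 17
ES_D = max(EF_A=5, EF_C=17) = 17; EF_D = 17+8 = 25
ES_E = max(EF_A=5, EF_C=17) = 17; EF_E = 17+5 = 22
ES_F = max(EF_A=5, EF_D=25, EF_E=22) = 25; EF_F = 25+10 = 35
Expected project duration μ = 35 hours. Critical path: B → C → D → F.

Backward pass:
LF_F = 35; LS_F = 35−10 = 25
LF_E = LS_F = 25; LS_E = 25−5 = 20
LF_D = LS_F = 25; LS_D = 25−8 = 17
LF_C = min(LS_D=17, LS_E=20) = 17; LS_C = 17−3 = 14
LF_B = LS_C = 14; LS_B = 14−14 = 0
LF_A = min(LS_C=14, LS_D=17, LS_E=20, LS_F=25) = 14; LS_A = 14−5 = 9
Slack_E = LS_E − ES_E = 20 − 17 = 3

3 hours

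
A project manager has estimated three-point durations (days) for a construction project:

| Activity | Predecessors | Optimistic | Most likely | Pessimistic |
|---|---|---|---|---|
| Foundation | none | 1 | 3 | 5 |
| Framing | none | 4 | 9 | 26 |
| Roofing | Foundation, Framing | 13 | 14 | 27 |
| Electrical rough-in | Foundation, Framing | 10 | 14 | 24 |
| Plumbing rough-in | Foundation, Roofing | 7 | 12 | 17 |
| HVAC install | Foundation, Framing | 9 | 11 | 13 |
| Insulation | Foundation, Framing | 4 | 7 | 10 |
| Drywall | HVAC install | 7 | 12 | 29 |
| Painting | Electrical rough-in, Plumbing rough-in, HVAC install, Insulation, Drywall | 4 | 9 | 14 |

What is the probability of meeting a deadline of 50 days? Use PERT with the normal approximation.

0.657

te_Foundation = (1 + 4·3 + 5)/6 = 18/6 = 3; σ²_Foundation = ((5−1)/6)² = 0.444
te_Framing = (4 + 4·9 + 26)/6 = 66/6 = 11; σ²_Framing = ((26−4)/6)² = 13.444
te_Roofing = (13 + 4·14 + 27)/6 = 96/6 = 16; σ²_Roofing = ((27−13)/6)² = 5.444
te_Electrical rough-in = (10 + 4·14 + 24)/6 = 90/6 = 15; σ²_Electrical rough-in = ((24−10)/6)² = 5.444
te_Plumbing rough-in = (7 + 4·12 + 17)/6 = 72/6 = 12; σ²_Plumbing rough-in = ((17−7)/6)² = 2.778
te_HVAC install = (9 + 4·11 + 13)/6 = 66/6 = 11; σ²_HVAC install = ((13−9)/6)² = 0.444
te_Insulation = (4 + 4·7 + 10)/6 = 42/6 = 7; σ²_Insulation = ((10−4)/6)² = 1.000
te_Drywall = (7 + 4·12 + 29)/6 = 84/6 = 14; σ²_Drywall = ((29−7)/6)² = 13.444
te_Painting = (4 + 4·9 + 14)/6 = 54/6 = 9; σ²_Painting = ((14−4)/6)² = 2.778

Forward pass:
ES_Foundation = 0; EF_Foundation = 3
ES_Framing = 0; EF_Framing = 11
ES_Roofing = max(EF_Foundation=3, EF_Framing=11) = 11; EF_Roofing = 11+16 = 27
ES_Electrical rough-in = max(EF_Foundation=3, EF_Framing=11) = 11; EF_Electrical rough-in = 11+15 = 26
ES_Plumbing rough-in = max(EF_Foundation=3, EF_Roofing=27) = 27; EF_Plumbing rough-in = 27+12 = 39
ES_HVAC install = max(EF_Foundation=3, EF_Framing=11) = 11; EF_HVAC install = 11+11 = 22
ES_Insulation = max(EF_Foundation=3, EF_Framing=11) = 11; EF_Insulation = 11+7 = 18
ES_Drywall = 22; EF_Drywall = 22+14 = 36
ES_Painting = max(EF_Electrical rough-in=26, EF_Plumbing rough-in=39, EF_HVAC install=22, EF_Insulation=18, EF_Drywall=36) = 39; EF_Painting = 39+9 = 48
Expected project duration μ = 48 days. Critical path: Framing → Roofing → Plumbing rough-in → Painting.

Variance along critical path = 13.444 + 5.444 + 2.778 + 2.778 = 24.444; σ = √24.444 = 4.944 days.
Z = (50 − 48) / 4.944 = 0.405
P(T ≤ 50) = Φ(0.405) ≈ 0.657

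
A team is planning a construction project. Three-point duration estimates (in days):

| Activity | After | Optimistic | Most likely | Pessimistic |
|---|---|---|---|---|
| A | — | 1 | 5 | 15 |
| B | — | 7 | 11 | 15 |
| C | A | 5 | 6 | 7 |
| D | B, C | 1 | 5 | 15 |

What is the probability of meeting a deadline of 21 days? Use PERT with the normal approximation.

te_A = (1 + 4·5 + 15)/6 = 36/6 = 6; σ²_A = ((15−1)/6)² = 5.444
te_B = (7 + 4·11 + 15)/6 = 66/6 = 11; σ²_B = ((15−7)/6)² = 1.778
te_C = (5 + 4·6 + 7)/6 = 36/6 = 6; σ²_C = ((7−5)/6)² = 0.111
te_D = (1 + 4·5 + 15)/6 = 36/6 = 6; σ²_D = ((15−1)/6)² = 5.444

Forward pass:
ES_A = 0; EF_A = 6
ES_B = 0; EF_B = 11
ES_C = 6; EF_C = 6+6 = 12
ES_D = max(EF_B=11, EF_C=12) = 12; EF_D = 12+6 = 18
Expected project duration μ = 18 days. Critical path: A → C → D.

Variance along critical path = 5.444 + 0.111 + 5.444 = 11.000; σ = √11.000 = 3.317 days.
Z = (21 − 18) / 3.317 = 0.905
P(T ≤ 21) = Φ(0.905) ≈ 0.817

0.817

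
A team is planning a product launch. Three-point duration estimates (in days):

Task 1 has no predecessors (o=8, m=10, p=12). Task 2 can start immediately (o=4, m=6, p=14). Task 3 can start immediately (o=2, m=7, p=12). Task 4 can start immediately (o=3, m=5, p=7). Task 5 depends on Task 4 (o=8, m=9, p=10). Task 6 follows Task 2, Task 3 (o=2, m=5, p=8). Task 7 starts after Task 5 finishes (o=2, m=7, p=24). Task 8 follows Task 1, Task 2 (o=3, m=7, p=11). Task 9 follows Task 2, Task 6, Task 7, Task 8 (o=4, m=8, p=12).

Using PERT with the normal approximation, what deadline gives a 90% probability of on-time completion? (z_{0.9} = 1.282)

36.1 days

te_Task 1 = (8 + 4·10 + 12)/6 = 60/6 = 10; σ²_Task 1 = ((12−8)/6)² = 0.444
te_Task 2 = (4 + 4·6 + 14)/6 = 42/6 = 7; σ²_Task 2 = ((14−4)/6)² = 2.778
te_Task 3 = (2 + 4·7 + 12)/6 = 42/6 = 7; σ²_Task 3 = ((12−2)/6)² = 2.778
te_Task 4 = (3 + 4·5 + 7)/6 = 30/6 = 5; σ²_Task 4 = ((7−3)/6)² = 0.444
te_Task 5 = (8 + 4·9 + 10)/6 = 54/6 = 9; σ²_Task 5 = ((10−8)/6)² = 0.111
te_Task 6 = (2 + 4·5 + 8)/6 = 30/6 = 5; σ²_Task 6 = ((8−2)/6)² = 1.000
te_Task 7 = (2 + 4·7 + 24)/6 = 54/6 = 9; σ²_Task 7 = ((24−2)/6)² = 13.444
te_Task 8 = (3 + 4·7 + 11)/6 = 42/6 = 7; σ²_Task 8 = ((11−3)/6)² = 1.778
te_Task 9 = (4 + 4·8 + 12)/6 = 48/6 = 8; σ²_Task 9 = ((12−4)/6)² = 1.778

Forward pass:
ES_Task 1 = 0; EF_Task 1 = 10
ES_Task 2 = 0; EF_Task 2 = 7
ES_Task 3 = 0; EF_Task 3 = 7
ES_Task 4 = 0; EF_Task 4 = 5
ES_Task 5 = 5; EF_Task 5 = 5+9 = 14
ES_Task 6 = max(EF_Task 2=7, EF_Task 3=7) = 7; EF_Task 6 = 7+5 = 12
ES_Task 7 = 14; EF_Task 7 = 14+9 = 23
ES_Task 8 = max(EF_Task 1=10, EF_Task 2=7) = 10; EF_Task 8 = 10+7 = 17
ES_Task 9 = max(EF_Task 2=7, EF_Task 6=12, EF_Task 7=23, EF_Task 8=17) = 23; EF_Task 9 = 23+8 = 31
Expected project duration μ = 31 days. Critical path: Task 4 → Task 5 → Task 7 → Task 9.

Variance along critical path = 0.444 + 0.111 + 13.444 + 1.778 = 15.778; σ = 3.972 days.
D = μ + z·σ = 31 + 1.282·3.972 = 36.1 days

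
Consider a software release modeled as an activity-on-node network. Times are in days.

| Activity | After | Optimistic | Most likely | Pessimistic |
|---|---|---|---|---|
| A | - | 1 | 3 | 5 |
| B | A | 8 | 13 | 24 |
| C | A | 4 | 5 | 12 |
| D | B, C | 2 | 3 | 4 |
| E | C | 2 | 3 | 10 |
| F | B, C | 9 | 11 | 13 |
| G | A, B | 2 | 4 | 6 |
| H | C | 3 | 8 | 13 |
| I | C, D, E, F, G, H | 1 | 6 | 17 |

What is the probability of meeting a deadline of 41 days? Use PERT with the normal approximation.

0.939

te_A = (1 + 4·3 + 5)/6 = 18/6 = 3; σ²_A = ((5−1)/6)² = 0.444
te_B = (8 + 4·13 + 24)/6 = 84/6 = 14; σ²_B = ((24−8)/6)² = 7.111
te_C = (4 + 4·5 + 12)/6 = 36/6 = 6; σ²_C = ((12−4)/6)² = 1.778
te_D = (2 + 4·3 + 4)/6 = 18/6 = 3; σ²_D = ((4−2)/6)² = 0.111
te_E = (2 + 4·3 + 10)/6 = 24/6 = 4; σ²_E = ((10−2)/6)² = 1.778
te_F = (9 + 4·11 + 13)/6 = 66/6 = 11; σ²_F = ((13−9)/6)² = 0.444
te_G = (2 + 4·4 + 6)/6 = 24/6 = 4; σ²_G = ((6−2)/6)² = 0.444
te_H = (3 + 4·8 + 13)/6 = 48/6 = 8; σ²_H = ((13−3)/6)² = 2.778
te_I = (1 + 4·6 + 17)/6 = 42/6 = 7; σ²_I = ((17−1)/6)² = 7.111

Forward pass:
ES_A = 0; EF_A = 3
ES_B = 3; EF_B = 3+14 = 17
ES_C = 3; EF_C = 3+6 = 9
ES_D = max(EF_B=17, EF_C=9) = 17; EF_D = 17+3 = 20
ES_E = 9; EF_E = 9+4 = 13
ES_F = max(EF_B=17, EF_C=9) = 17; EF_F = 17+11 = 28
ES_G = max(EF_A=3, EF_B=17) = 17; EF_G = 17+4 = 21
ES_H = 9; EF_H = 9+8 = 17
ES_I = max(EF_C=9, EF_D=20, EF_E=13, EF_F=28, EF_G=21, EF_H=17) = 28; EF_I = 28+7 = 35
Expected project duration μ = 35 days. Critical path: A → B → F → I.

Variance along critical path = 0.444 + 7.111 + 0.444 + 7.111 = 15.111; σ = √15.111 = 3.887 days.
Z = (41 − 35) / 3.887 = 1.543
P(T ≤ 41) = Φ(1.543) ≈ 0.939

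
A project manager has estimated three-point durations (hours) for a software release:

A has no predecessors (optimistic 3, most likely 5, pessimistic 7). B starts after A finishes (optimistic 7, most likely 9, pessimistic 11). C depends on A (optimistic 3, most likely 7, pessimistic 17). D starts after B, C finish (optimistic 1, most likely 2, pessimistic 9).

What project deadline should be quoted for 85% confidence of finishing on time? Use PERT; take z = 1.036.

te_A = (3 + 4·5 + 7)/6 = 30/6 = 5; σ²_A = ((7−3)/6)² = 0.444
te_B = (7 + 4·9 + 11)/6 = 54/6 = 9; σ²_B = ((11−7)/6)² = 0.444
te_C = (3 + 4·7 + 17)/6 = 48/6 = 8; σ²_C = ((17−3)/6)² = 5.444
te_D = (1 + 4·2 + 9)/6 = 18/6 = 3; σ²_D = ((9−1)/6)² = 1.778

Forward pass:
ES_A = 0; EF_A = 5
ES_B = 5; EF_B = 5+9 = 14
ES_C = 5; EF_C = 5+8 = 13
ES_D = max(EF_B=14, EF_C=13) = 14; EF_D = 14+3 = 17
Expected project duration μ = 17 hours. Critical path: A → B → D.

Variance along critical path = 0.444 + 0.444 + 1.778 = 2.667; σ = 1.633 hours.
D = μ + z·σ = 17 + 1.036·1.633 = 18.7 hours

18.7 hours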